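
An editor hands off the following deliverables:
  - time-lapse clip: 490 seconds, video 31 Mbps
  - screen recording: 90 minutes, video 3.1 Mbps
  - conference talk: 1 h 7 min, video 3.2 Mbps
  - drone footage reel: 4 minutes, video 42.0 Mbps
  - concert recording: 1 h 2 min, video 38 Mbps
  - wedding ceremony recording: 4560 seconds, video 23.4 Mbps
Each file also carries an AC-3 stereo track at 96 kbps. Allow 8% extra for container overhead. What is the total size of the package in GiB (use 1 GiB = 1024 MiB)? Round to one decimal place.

Audio: 96 kbps = 0.096 Mbps.
time-lapse clip: 31.096 Mbps × 490 s × 1.08 = 16456.0 Mb
screen recording: 3.196 Mbps × 5400 s × 1.08 = 18639.1 Mb
conference talk: 3.296 Mbps × 4020 s × 1.08 = 14309.9 Mb
drone footage reel: 42.096 Mbps × 240 s × 1.08 = 10911.3 Mb
concert recording: 38.096 Mbps × 3720 s × 1.08 = 153054.5 Mb
wedding ceremony recording: 23.496 Mbps × 4560 s × 1.08 = 115713.1 Mb
Total: 329083.9 Mb = 41135.5 MB.
= 38.31 GiB.

38.3 GiB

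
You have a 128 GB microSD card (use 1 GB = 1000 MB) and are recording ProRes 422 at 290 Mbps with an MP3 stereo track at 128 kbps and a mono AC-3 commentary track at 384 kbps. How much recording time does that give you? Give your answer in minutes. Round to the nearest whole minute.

59 minutes

Audio total: 128 + 384 = 512 kbps = 0.512 Mbps.
Total bitrate: 290 + 0.512 = 290.512 Mbps.
Capacity: 128 GB = 1,024,000 Mb.
Recording time: 1,024,000 / 290.512 = 3,525 s ≈ 58.7 minutes.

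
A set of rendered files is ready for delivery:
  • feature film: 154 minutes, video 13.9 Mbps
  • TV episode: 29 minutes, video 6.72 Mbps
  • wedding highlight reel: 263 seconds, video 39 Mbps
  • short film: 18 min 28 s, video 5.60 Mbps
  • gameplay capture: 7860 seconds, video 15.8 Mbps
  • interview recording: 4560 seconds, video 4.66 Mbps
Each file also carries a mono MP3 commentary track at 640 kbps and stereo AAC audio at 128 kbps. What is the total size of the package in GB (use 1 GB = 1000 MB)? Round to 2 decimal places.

40.13 GB

Audio total: 640 + 128 = 768 kbps = 0.768 Mbps.
feature film: 14.668 Mbps × 9240 s = 135532.3 Mb
TV episode: 7.488 Mbps × 1740 s = 13029.1 Mb
wedding highlight reel: 39.768 Mbps × 263 s = 10459.0 Mb
short film: 6.368 Mbps × 1108 s = 7055.7 Mb
gameplay capture: 16.568 Mbps × 7860 s = 130224.5 Mb
interview recording: 5.428 Mbps × 4560 s = 24751.7 Mb
Total: 321052.3 Mb = 40131.5 MB.
= 40.13 GB.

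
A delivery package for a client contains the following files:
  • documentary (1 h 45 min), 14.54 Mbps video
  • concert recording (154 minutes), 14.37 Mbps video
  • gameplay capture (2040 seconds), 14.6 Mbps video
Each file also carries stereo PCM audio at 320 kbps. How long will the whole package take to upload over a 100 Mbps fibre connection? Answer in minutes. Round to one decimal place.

43.3 minutes

Audio: 320 kbps = 0.320 Mbps.
documentary: 14.860 Mbps × 6300 s = 93618.0 Mb
concert recording: 14.690 Mbps × 9240 s = 135735.6 Mb
gameplay capture: 14.920 Mbps × 2040 s = 30436.8 Mb
Total: 259790.4 Mb = 32473.8 MB.
At 100 Mbps: 259790.4 / 100 = 2598 s ≈ 43.3 minutes.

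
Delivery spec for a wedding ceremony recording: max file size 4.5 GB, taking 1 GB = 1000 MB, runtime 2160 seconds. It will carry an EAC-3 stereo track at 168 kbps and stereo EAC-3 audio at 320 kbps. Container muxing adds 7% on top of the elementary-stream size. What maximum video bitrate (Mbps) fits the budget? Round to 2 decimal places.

15.09 Mbps

Budget: 4.5 GB = 36000.0 Mb.
Stream payload after overhead: 36000.0 / 1.07 = 33644.9 Mb.
Total bitrate budget: 33644.9 Mb / 2160 s = 15.576 Mbps.
Audio total: 168 + 320 = 488 kbps = 0.488 Mbps.
Video: 15.576 − 0.488 = 15.088 Mbps.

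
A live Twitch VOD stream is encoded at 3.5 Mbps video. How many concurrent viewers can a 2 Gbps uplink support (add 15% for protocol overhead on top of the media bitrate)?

496

On the wire with 15% overhead: 4.025 Mbps.
2 Gbps = 2,000 Mbps; 2,000 / 4.025 = 496.89 → 496 viewers.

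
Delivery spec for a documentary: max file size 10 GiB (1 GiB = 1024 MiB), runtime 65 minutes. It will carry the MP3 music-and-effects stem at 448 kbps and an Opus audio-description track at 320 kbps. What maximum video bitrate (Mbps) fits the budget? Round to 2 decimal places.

Budget: 10 GiB = 85899.3 Mb.
65 min = 3900 s
Total bitrate budget: 85899.3 Mb / 3900 s = 22.025 Mbps.
Audio total: 448 + 320 = 768 kbps = 0.768 Mbps.
Video: 22.025 − 0.768 = 21.257 Mbps.

21.26 Mbps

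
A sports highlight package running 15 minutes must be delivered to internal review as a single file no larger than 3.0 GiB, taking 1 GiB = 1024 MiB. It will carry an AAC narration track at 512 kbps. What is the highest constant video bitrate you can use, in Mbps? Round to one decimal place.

28.1 Mbps

Budget: 3.0 GiB = 25769.8 Mb.
15 min = 900 s
Total bitrate budget: 25769.8 Mb / 900 s = 28.633 Mbps.
Audio: 512 kbps = 0.512 Mbps.
Video: 28.633 − 0.512 = 28.121 Mbps.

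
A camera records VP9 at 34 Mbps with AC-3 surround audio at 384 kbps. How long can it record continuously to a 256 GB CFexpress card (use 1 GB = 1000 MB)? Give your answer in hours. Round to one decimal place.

16.5 hours

Audio: 384 kbps = 0.384 Mbps.
Total bitrate: 34 + 0.384 = 34.384 Mbps.
Capacity: 256 GB = 2,048,000 Mb.
Recording time: 2,048,000 / 34.384 = 59,563 s ≈ 16.5 hours.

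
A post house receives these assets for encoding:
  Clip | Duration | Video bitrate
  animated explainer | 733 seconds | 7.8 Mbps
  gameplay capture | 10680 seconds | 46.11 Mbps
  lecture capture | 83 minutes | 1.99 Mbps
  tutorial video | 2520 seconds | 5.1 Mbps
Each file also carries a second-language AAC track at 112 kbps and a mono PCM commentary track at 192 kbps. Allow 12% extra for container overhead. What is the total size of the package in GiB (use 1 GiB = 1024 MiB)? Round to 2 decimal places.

68.67 GiB

Audio total: 112 + 192 = 304 kbps = 0.304 Mbps.
animated explainer: 8.104 Mbps × 733 s × 1.12 = 6653.1 Mb
gameplay capture: 46.414 Mbps × 10680 s × 1.12 = 555185.7 Mb
lecture capture: 2.294 Mbps × 4980 s × 1.12 = 12795.0 Mb
tutorial video: 5.404 Mbps × 2520 s × 1.12 = 15252.2 Mb
Total: 589886.0 Mb = 73735.8 MB.
= 68.67 GiB.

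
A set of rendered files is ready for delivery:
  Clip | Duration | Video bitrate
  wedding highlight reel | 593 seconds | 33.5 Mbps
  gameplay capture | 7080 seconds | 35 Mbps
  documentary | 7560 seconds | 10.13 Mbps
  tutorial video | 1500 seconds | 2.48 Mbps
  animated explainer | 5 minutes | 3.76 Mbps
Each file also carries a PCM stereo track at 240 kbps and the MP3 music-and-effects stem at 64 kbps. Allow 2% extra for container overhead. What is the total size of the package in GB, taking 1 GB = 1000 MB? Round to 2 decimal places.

45.17 GB

Audio total: 240 + 64 = 304 kbps = 0.304 Mbps.
wedding highlight reel: 33.804 Mbps × 593 s × 1.02 = 20446.7 Mb
gameplay capture: 35.304 Mbps × 7080 s × 1.02 = 254951.4 Mb
documentary: 10.434 Mbps × 7560 s × 1.02 = 80458.7 Mb
tutorial video: 2.784 Mbps × 1500 s × 1.02 = 4259.5 Mb
animated explainer: 4.064 Mbps × 300 s × 1.02 = 1243.6 Mb
Total: 361359.8 Mb = 45170.0 MB.
= 45.17 GB.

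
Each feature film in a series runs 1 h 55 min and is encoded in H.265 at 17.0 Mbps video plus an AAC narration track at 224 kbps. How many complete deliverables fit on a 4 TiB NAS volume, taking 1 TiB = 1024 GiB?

1 h 55 min = 115 min = 6900 s
Audio: 224 kbps = 0.224 Mbps.
Total bitrate: 17.224 Mbps.
Per item: 17.224 Mbps × 6900 s = 118,846 Mb = 14,856 MB.
Capacity: 4 TiB = 35,184,372 Mb; 296.05 items → 296 complete.

296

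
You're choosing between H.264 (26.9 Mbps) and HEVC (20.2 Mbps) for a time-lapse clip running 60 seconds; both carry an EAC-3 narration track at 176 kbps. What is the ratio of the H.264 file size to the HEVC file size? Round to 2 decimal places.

1.33

Audio: 176 kbps = 0.176 Mbps.
H.264: 27.076 Mbps × 60 s = 1624.6 Mb = 193.663 MiB.
HEVC: 20.376 Mbps × 60 s = 1222.6 Mb = 145.741 MiB.
Ratio: 193.663 / 145.741 = 1.329.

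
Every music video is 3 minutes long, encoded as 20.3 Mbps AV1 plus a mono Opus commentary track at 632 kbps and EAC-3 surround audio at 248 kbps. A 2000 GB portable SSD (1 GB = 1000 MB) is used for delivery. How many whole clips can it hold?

4196

3 min = 180 s
Audio total: 632 + 248 = 880 kbps = 0.880 Mbps.
Total bitrate: 21.180 Mbps.
Per item: 21.180 Mbps × 180 s = 3,812 Mb = 476.6 MB.
Capacity: 2000 GB = 16,000,000 Mb; 4196.83 items → 4196 complete.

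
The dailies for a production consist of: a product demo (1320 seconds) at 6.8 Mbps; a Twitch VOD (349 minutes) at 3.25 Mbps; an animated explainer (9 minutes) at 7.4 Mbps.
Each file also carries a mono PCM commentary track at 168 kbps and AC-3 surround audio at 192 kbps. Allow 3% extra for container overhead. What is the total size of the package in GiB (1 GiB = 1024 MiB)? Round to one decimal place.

Audio total: 168 + 192 = 360 kbps = 0.360 Mbps.
product demo: 7.160 Mbps × 1320 s × 1.03 = 9734.7 Mb
Twitch VOD: 3.610 Mbps × 20940 s × 1.03 = 77861.2 Mb
animated explainer: 7.760 Mbps × 540 s × 1.03 = 4316.1 Mb
Total: 91912.1 Mb = 11489.0 MB.
= 10.70 GiB.

10.7 GiB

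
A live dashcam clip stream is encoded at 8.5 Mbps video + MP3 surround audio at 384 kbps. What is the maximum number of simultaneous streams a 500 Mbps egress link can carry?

56

Audio: 384 kbps = 0.384 Mbps.
Per-viewer media rate: 8.884 Mbps.
500 Mbps = 500.0 Mbps; 500.0 / 8.884 = 56.28 → 56 viewers.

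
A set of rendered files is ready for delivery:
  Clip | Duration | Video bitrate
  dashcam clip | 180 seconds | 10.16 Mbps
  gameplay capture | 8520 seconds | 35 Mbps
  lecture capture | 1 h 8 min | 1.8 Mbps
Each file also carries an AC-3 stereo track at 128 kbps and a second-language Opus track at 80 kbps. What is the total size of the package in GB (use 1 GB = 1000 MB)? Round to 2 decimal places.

Audio total: 128 + 80 = 208 kbps = 0.208 Mbps.
dashcam clip: 10.368 Mbps × 180 s = 1866.2 Mb
gameplay capture: 35.208 Mbps × 8520 s = 299972.2 Mb
lecture capture: 2.008 Mbps × 4080 s = 8192.6 Mb
Total: 310031.0 Mb = 38753.9 MB.
= 38.75 GB.

38.75 GB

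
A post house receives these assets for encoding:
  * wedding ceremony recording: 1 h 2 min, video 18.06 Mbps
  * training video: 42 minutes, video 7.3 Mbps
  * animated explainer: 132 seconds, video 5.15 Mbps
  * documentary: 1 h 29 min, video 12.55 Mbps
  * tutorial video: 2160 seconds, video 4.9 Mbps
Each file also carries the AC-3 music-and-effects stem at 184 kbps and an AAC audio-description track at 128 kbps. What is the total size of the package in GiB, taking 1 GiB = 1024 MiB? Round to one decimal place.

19.6 GiB

Audio total: 184 + 128 = 312 kbps = 0.312 Mbps.
wedding ceremony recording: 18.372 Mbps × 3720 s = 68343.8 Mb
training video: 7.612 Mbps × 2520 s = 19182.2 Mb
animated explainer: 5.462 Mbps × 132 s = 721.0 Mb
documentary: 12.862 Mbps × 5340 s = 68683.1 Mb
tutorial video: 5.212 Mbps × 2160 s = 11257.9 Mb
Total: 168188.1 Mb = 21023.5 MB.
= 19.58 GiB.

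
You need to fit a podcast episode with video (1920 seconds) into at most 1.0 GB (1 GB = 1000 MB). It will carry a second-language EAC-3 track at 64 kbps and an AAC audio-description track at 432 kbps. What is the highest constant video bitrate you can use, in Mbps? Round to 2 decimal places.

3.67 Mbps

Budget: 1.0 GB = 8000.0 Mb.
Total bitrate budget: 8000.0 Mb / 1920 s = 4.167 Mbps.
Audio total: 64 + 432 = 496 kbps = 0.496 Mbps.
Video: 4.167 − 0.496 = 3.671 Mbps.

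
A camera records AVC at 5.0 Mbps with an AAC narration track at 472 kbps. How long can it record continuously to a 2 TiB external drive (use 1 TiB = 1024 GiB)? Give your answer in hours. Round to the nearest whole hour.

Audio: 472 kbps = 0.472 Mbps.
Total bitrate: 5.0 + 0.472 = 5.472 Mbps.
Capacity: 2 TiB = 17,592,186 Mb.
Recording time: 17,592,186 / 5.472 = 3,214,946 s ≈ 893 hours.

893 hours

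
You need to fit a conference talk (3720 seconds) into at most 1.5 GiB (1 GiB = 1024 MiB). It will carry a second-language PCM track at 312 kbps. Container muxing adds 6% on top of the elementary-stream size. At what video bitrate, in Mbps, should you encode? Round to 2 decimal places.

Budget: 1.5 GiB = 12884.9 Mb.
Stream payload after overhead: 12884.9 / 1.06 = 12155.6 Mb.
Total bitrate budget: 12155.6 Mb / 3720 s = 3.268 Mbps.
Audio: 312 kbps = 0.312 Mbps.
Video: 3.268 − 0.312 = 2.956 Mbps.

2.96 Mbps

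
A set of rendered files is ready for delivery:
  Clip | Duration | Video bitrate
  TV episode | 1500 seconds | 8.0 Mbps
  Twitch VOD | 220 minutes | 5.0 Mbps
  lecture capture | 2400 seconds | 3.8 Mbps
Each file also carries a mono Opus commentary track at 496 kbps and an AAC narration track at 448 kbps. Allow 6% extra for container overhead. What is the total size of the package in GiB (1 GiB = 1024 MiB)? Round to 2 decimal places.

Audio total: 496 + 448 = 944 kbps = 0.944 Mbps.
TV episode: 8.944 Mbps × 1500 s × 1.06 = 14221.0 Mb
Twitch VOD: 5.944 Mbps × 13200 s × 1.06 = 83168.4 Mb
lecture capture: 4.744 Mbps × 2400 s × 1.06 = 12068.7 Mb
Total: 109458.1 Mb = 13682.3 MB.
= 12.74 GiB.

12.74 GiB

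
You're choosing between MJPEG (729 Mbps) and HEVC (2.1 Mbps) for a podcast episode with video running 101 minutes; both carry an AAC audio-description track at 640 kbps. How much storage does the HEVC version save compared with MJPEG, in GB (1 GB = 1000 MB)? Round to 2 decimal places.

550.63 GB

101 min = 6060 s
Audio: 640 kbps = 0.640 Mbps.
MJPEG: 729.640 Mbps × 6060 s = 4421618.4 Mb = 552.702 GB.
HEVC: 2.740 Mbps × 6060 s = 16604.4 Mb = 2.076 GB.
Saving: 552.702 − 2.076 = 550.627 GB.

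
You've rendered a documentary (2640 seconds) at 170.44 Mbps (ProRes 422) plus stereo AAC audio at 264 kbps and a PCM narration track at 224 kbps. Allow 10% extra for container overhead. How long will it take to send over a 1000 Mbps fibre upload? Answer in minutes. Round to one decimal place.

Audio total: 264 + 224 = 488 kbps = 0.488 Mbps.
Total bitrate: 170.928 Mbps.
File: 170.928 Mbps × 2640 s = 451249.9 Mb.
With 10% container overhead: ×1.10. → 496374.9 Mb.
At 1000 Mbps: 496374.9 / 1000 = 496.4 s ≈ 8.27 minutes.

8.3 minutes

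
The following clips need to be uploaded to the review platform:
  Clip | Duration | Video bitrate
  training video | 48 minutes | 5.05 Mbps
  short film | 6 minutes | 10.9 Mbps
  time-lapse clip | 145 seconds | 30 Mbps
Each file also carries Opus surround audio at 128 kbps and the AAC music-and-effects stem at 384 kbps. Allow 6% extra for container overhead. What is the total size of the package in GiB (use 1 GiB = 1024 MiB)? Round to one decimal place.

Audio total: 128 + 384 = 512 kbps = 0.512 Mbps.
training video: 5.562 Mbps × 2880 s × 1.06 = 16979.7 Mb
short film: 11.412 Mbps × 360 s × 1.06 = 4354.8 Mb
time-lapse clip: 30.512 Mbps × 145 s × 1.06 = 4689.7 Mb
Total: 26024.2 Mb = 3253.0 MB.
= 3.030 GiB.

3.0 GiB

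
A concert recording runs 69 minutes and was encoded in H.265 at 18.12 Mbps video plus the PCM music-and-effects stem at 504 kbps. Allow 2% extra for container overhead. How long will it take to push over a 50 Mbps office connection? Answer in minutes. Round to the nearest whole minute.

69 min = 4140 s
Audio: 504 kbps = 0.504 Mbps.
Total bitrate: 18.624 Mbps.
File: 18.624 Mbps × 4140 s = 77103.4 Mb.
With 2% container overhead: ×1.02. → 78645.4 Mb.
At 50 Mbps: 78645.4 / 50 = 1572.9 s ≈ 26.2 minutes.

26 minutes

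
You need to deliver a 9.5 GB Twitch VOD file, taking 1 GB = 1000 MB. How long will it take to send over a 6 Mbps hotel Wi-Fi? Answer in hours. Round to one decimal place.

File: 9.5 GB = 76000.0 Mb.
At 6 Mbps: 76000.0 / 6 = 12666.7 s ≈ 3.52 hours.

3.5 hours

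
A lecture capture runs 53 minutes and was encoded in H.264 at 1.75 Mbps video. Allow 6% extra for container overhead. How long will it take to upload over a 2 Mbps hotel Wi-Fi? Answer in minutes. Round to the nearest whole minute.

53 min = 3180 s
File: 1.750 Mbps × 3180 s = 5565.0 Mb.
With 6% container overhead: ×1.06. → 5898.9 Mb.
At 2 Mbps: 5898.9 / 2 = 2949.4 s ≈ 49.2 minutes.

49 minutes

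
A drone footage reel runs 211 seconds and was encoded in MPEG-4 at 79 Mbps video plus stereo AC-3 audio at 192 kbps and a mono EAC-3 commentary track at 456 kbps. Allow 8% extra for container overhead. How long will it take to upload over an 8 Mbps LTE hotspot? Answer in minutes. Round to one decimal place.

Audio total: 192 + 456 = 648 kbps = 0.648 Mbps.
Total bitrate: 79.648 Mbps.
File: 79.648 Mbps × 211 s = 16805.7 Mb.
With 8% container overhead: ×1.08. → 18150.2 Mb.
At 8 Mbps: 18150.2 / 8 = 2268.8 s ≈ 37.8 minutes.

37.8 minutes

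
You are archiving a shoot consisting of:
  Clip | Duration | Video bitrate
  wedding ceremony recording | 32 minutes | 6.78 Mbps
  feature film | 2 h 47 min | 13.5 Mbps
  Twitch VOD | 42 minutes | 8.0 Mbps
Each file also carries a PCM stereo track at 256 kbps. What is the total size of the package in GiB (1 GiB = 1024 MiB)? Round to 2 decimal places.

Audio: 256 kbps = 0.256 Mbps.
wedding ceremony recording: 7.036 Mbps × 1920 s = 13509.1 Mb
feature film: 13.756 Mbps × 10020 s = 137835.1 Mb
Twitch VOD: 8.256 Mbps × 2520 s = 20805.1 Mb
Total: 172149.4 Mb = 21518.7 MB.
= 20.04 GiB.

20.04 GiB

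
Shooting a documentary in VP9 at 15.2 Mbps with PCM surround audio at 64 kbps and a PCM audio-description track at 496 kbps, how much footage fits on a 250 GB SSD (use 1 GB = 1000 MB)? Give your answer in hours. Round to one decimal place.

35.3 hours

Audio total: 64 + 496 = 560 kbps = 0.560 Mbps.
Total bitrate: 15.2 + 0.560 = 15.760 Mbps.
Capacity: 250 GB = 2,000,000 Mb.
Recording time: 2,000,000 / 15.760 = 126,904 s ≈ 35.3 hours.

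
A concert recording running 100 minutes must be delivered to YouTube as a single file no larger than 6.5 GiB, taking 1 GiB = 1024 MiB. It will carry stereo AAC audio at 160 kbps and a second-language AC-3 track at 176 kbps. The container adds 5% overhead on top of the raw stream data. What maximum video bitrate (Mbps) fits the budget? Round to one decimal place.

8.5 Mbps

Budget: 6.5 GiB = 55834.6 Mb.
Stream payload after overhead: 55834.6 / 1.05 = 53175.8 Mb.
100 min = 6000 s
Total bitrate budget: 53175.8 Mb / 6000 s = 8.863 Mbps.
Audio total: 160 + 176 = 336 kbps = 0.336 Mbps.
Video: 8.863 − 0.336 = 8.527 Mbps.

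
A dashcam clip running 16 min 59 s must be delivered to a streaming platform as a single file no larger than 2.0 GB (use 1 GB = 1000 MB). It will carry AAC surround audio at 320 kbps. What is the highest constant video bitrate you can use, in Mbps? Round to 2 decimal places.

Budget: 2.0 GB = 16000.0 Mb.
16 min 59 s = 1019 s
Total bitrate budget: 16000.0 Mb / 1019 s = 15.702 Mbps.
Audio: 320 kbps = 0.320 Mbps.
Video: 15.702 − 0.320 = 15.382 Mbps.

15.38 Mbps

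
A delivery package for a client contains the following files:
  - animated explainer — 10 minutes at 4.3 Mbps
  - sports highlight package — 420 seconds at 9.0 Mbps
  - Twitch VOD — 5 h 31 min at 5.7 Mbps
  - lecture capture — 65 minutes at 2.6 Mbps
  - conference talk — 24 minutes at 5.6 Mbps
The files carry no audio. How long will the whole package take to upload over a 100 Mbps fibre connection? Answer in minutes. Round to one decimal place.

animated explainer: 4.300 Mbps × 600 s = 2580.0 Mb
sports highlight package: 9.000 Mbps × 420 s = 3780.0 Mb
Twitch VOD: 5.700 Mbps × 19860 s = 113202.0 Mb
lecture capture: 2.600 Mbps × 3900 s = 10140.0 Mb
conference talk: 5.600 Mbps × 1440 s = 8064.0 Mb
Total: 137766.0 Mb = 17220.8 MB.
At 100 Mbps: 137766.0 / 100 = 1378 s ≈ 23 minutes.

23.0 minutes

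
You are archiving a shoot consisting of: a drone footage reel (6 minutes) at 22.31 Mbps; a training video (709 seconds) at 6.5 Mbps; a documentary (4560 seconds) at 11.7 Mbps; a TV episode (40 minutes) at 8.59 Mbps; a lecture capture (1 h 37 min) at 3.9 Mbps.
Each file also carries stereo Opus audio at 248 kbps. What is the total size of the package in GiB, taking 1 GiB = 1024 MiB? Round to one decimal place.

13.1 GiB

Audio: 248 kbps = 0.248 Mbps.
drone footage reel: 22.558 Mbps × 360 s = 8120.9 Mb
training video: 6.748 Mbps × 709 s = 4784.3 Mb
documentary: 11.948 Mbps × 4560 s = 54482.9 Mb
TV episode: 8.838 Mbps × 2400 s = 21211.2 Mb
lecture capture: 4.148 Mbps × 5820 s = 24141.4 Mb
Total: 112740.7 Mb = 14092.6 MB.
= 13.12 GiB.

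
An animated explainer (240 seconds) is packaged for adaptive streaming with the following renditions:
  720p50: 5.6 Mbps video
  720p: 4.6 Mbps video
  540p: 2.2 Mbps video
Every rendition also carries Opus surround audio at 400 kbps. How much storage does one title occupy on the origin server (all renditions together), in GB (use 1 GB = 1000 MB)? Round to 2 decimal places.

0.41 GB

Audio: 400 kbps = 0.400 Mbps.
Sum of rendition bitrates: (5.6+0.400) + (4.6+0.400) + (2.2+0.400) = 13.600 Mbps.
× 240 s = 3,264 Mb = 408.0 MB = 0.408 GB.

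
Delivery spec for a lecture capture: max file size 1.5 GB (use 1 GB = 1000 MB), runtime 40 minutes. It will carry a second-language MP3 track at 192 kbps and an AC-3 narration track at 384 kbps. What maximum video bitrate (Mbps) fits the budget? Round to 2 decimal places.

4.42 Mbps

Budget: 1.5 GB = 12000.0 Mb.
40 min = 2400 s
Total bitrate budget: 12000.0 Mb / 2400 s = 5.000 Mbps.
Audio total: 192 + 384 = 576 kbps = 0.576 Mbps.
Video: 5.000 − 0.576 = 4.424 Mbps.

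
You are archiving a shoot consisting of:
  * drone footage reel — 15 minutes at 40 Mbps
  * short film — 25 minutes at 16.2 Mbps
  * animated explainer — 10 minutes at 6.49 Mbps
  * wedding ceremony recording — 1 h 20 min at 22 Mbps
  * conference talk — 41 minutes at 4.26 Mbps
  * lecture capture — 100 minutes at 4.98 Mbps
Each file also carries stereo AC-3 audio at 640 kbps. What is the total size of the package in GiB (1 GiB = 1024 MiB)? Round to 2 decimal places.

Audio: 640 kbps = 0.640 Mbps.
drone footage reel: 40.640 Mbps × 900 s = 36576.0 Mb
short film: 16.840 Mbps × 1500 s = 25260.0 Mb
animated explainer: 7.130 Mbps × 600 s = 4278.0 Mb
wedding ceremony recording: 22.640 Mbps × 4800 s = 108672.0 Mb
conference talk: 4.900 Mbps × 2460 s = 12054.0 Mb
lecture capture: 5.620 Mbps × 6000 s = 33720.0 Mb
Total: 220560.0 Mb = 27570.0 MB.
= 25.68 GiB.

25.68 GiB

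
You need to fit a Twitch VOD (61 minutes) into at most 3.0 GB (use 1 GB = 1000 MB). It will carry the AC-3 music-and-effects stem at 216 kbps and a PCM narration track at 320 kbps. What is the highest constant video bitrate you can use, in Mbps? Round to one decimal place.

Budget: 3.0 GB = 24000.0 Mb.
61 min = 3660 s
Total bitrate budget: 24000.0 Mb / 3660 s = 6.557 Mbps.
Audio total: 216 + 320 = 536 kbps = 0.536 Mbps.
Video: 6.557 − 0.536 = 6.021 Mbps.

6.0 Mbps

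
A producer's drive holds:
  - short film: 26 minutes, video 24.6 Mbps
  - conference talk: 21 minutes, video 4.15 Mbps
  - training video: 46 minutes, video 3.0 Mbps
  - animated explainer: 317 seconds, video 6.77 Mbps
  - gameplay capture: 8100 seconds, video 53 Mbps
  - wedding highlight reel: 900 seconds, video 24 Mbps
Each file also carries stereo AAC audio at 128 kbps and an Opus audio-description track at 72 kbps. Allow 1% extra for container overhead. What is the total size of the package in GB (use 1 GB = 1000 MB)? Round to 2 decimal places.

64.12 GB

Audio total: 128 + 72 = 200 kbps = 0.200 Mbps.
short film: 24.800 Mbps × 1560 s × 1.01 = 39074.9 Mb
conference talk: 4.350 Mbps × 1260 s × 1.01 = 5535.8 Mb
training video: 3.200 Mbps × 2760 s × 1.01 = 8920.3 Mb
animated explainer: 6.970 Mbps × 317 s × 1.01 = 2231.6 Mb
gameplay capture: 53.200 Mbps × 8100 s × 1.01 = 435229.2 Mb
wedding highlight reel: 24.200 Mbps × 900 s × 1.01 = 21997.8 Mb
Total: 512989.6 Mb = 64123.7 MB.
= 64.12 GB.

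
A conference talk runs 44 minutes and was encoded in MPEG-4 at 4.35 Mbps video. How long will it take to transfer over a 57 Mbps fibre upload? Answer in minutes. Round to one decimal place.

44 min = 2640 s
File: 4.350 Mbps × 2640 s = 11484.0 Mb.
At 57 Mbps: 11484.0 / 57 = 201.5 s ≈ 3.36 minutes.

3.4 minutes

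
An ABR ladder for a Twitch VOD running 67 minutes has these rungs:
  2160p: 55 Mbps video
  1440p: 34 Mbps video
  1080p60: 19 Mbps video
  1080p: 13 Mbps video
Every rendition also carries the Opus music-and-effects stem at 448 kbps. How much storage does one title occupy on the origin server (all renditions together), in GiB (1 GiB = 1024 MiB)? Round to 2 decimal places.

57.47 GiB

67 min = 4020 s
Audio: 448 kbps = 0.448 Mbps.
Sum of rendition bitrates: (55+0.448) + (34+0.448) + (19+0.448) + (13+0.448) = 122.792 Mbps.
× 4020 s = 493,624 Mb = 61,703 MB = 57.47 GiB.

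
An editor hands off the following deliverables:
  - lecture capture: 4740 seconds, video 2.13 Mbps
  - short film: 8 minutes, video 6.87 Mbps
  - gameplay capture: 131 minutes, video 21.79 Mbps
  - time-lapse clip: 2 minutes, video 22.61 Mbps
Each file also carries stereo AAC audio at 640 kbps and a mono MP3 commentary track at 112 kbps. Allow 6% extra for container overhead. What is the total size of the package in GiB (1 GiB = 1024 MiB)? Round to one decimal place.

Audio total: 640 + 112 = 752 kbps = 0.752 Mbps.
lecture capture: 2.882 Mbps × 4740 s × 1.06 = 14480.3 Mb
short film: 7.622 Mbps × 480 s × 1.06 = 3878.1 Mb
gameplay capture: 22.542 Mbps × 7860 s × 1.06 = 187810.9 Mb
time-lapse clip: 23.362 Mbps × 120 s × 1.06 = 2971.6 Mb
Total: 209141.0 Mb = 26142.6 MB.
= 24.35 GiB.

24.3 GiB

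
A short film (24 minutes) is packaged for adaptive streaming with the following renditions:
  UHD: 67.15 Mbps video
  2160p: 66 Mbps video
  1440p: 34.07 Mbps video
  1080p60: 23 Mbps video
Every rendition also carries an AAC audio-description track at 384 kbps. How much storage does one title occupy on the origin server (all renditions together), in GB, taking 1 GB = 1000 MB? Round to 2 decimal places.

34.52 GB

24 min = 1440 s
Audio: 384 kbps = 0.384 Mbps.
Sum of rendition bitrates: (67.15+0.384) + (66+0.384) + (34.07+0.384) + (23+0.384) = 191.756 Mbps.
× 1440 s = 276,129 Mb = 34,516 MB = 34.52 GB.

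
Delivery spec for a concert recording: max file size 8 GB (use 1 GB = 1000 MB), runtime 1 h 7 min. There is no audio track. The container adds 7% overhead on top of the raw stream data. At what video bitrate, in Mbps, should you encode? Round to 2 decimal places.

Budget: 8 GB = 64000.0 Mb.
Stream payload after overhead: 64000.0 / 1.07 = 59813.1 Mb.
1 h 7 min = 67 min = 4020 s
Total bitrate budget: 59813.1 Mb / 4020 s = 14.879 Mbps.

14.88 Mbps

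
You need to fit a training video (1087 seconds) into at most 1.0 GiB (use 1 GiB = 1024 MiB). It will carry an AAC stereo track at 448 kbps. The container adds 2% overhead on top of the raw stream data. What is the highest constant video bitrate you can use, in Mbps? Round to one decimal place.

7.3 Mbps

Budget: 1.0 GiB = 8589.9 Mb.
Stream payload after overhead: 8589.9 / 1.02 = 8421.5 Mb.
Total bitrate budget: 8421.5 Mb / 1087 s = 7.747 Mbps.
Audio: 448 kbps = 0.448 Mbps.
Video: 7.747 − 0.448 = 7.299 Mbps.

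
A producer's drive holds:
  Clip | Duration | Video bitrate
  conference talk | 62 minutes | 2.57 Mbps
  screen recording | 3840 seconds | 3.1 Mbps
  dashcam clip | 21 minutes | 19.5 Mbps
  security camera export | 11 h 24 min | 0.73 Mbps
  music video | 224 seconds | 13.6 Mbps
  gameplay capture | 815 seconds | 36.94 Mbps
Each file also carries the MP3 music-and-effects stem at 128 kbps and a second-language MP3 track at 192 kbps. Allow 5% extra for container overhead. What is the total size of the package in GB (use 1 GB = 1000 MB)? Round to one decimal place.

Audio total: 128 + 192 = 320 kbps = 0.320 Mbps.
conference talk: 2.890 Mbps × 3720 s × 1.05 = 11288.3 Mb
screen recording: 3.420 Mbps × 3840 s × 1.05 = 13789.4 Mb
dashcam clip: 19.820 Mbps × 1260 s × 1.05 = 26221.9 Mb
security camera export: 1.050 Mbps × 41040 s × 1.05 = 45246.6 Mb
music video: 13.920 Mbps × 224 s × 1.05 = 3274.0 Mb
gameplay capture: 37.260 Mbps × 815 s × 1.05 = 31885.2 Mb
Total: 131705.5 Mb = 16463.2 MB.
= 16.46 GB.

16.5 GB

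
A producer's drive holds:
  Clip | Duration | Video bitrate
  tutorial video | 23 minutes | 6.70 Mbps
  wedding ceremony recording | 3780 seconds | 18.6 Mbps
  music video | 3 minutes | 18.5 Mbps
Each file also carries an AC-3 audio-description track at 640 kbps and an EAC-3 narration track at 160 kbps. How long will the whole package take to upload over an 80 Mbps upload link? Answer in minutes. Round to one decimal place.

Audio total: 640 + 160 = 800 kbps = 0.800 Mbps.
tutorial video: 7.500 Mbps × 1380 s = 10350.0 Mb
wedding ceremony recording: 19.400 Mbps × 3780 s = 73332.0 Mb
music video: 19.300 Mbps × 180 s = 3474.0 Mb
Total: 87156.0 Mb = 10894.5 MB.
At 80 Mbps: 87156.0 / 80 = 1089 s ≈ 18.2 minutes.

18.2 minutes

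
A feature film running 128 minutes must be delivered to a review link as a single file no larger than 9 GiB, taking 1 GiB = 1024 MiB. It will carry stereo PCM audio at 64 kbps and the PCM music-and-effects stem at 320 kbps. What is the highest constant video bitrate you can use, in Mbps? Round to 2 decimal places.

9.68 Mbps

Budget: 9 GiB = 77309.4 Mb.
128 min = 7680 s
Total bitrate budget: 77309.4 Mb / 7680 s = 10.066 Mbps.
Audio total: 64 + 320 = 384 kbps = 0.384 Mbps.
Video: 10.066 − 0.384 = 9.682 Mbps.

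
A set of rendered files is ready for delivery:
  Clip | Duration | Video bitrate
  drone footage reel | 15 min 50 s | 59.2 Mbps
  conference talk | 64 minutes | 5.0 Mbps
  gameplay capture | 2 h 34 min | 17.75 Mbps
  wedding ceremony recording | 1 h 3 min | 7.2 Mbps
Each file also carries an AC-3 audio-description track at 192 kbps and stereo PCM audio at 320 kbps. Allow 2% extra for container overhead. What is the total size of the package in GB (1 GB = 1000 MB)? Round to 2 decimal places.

Audio total: 192 + 320 = 512 kbps = 0.512 Mbps.
drone footage reel: 59.712 Mbps × 950 s × 1.02 = 57860.9 Mb
conference talk: 5.512 Mbps × 3840 s × 1.02 = 21589.4 Mb
gameplay capture: 18.262 Mbps × 9240 s × 1.02 = 172115.7 Mb
wedding ceremony recording: 7.712 Mbps × 3780 s × 1.02 = 29734.4 Mb
Total: 281300.4 Mb = 35162.6 MB.
= 35.16 GB.

35.16 GB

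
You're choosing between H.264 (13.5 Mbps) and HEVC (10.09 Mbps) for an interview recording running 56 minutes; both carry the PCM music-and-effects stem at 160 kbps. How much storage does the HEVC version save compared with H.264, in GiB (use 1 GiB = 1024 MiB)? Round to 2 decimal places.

56 min = 3360 s
Audio: 160 kbps = 0.160 Mbps.
H.264: 13.660 Mbps × 3360 s = 45897.6 Mb = 5.343 GiB.
HEVC: 10.250 Mbps × 3360 s = 34440.0 Mb = 4.009 GiB.
Saving: 5.343 − 4.009 = 1.334 GiB.

1.33 GiB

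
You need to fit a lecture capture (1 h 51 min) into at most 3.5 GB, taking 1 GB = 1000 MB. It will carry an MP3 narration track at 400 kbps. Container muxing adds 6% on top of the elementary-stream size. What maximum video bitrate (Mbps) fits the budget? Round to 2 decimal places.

3.57 Mbps

Budget: 3.5 GB = 28000.0 Mb.
Stream payload after overhead: 28000.0 / 1.06 = 26415.1 Mb.
1 h 51 min = 111 min = 6660 s
Total bitrate budget: 26415.1 Mb / 6660 s = 3.966 Mbps.
Audio: 400 kbps = 0.400 Mbps.
Video: 3.966 − 0.400 = 3.566 Mbps.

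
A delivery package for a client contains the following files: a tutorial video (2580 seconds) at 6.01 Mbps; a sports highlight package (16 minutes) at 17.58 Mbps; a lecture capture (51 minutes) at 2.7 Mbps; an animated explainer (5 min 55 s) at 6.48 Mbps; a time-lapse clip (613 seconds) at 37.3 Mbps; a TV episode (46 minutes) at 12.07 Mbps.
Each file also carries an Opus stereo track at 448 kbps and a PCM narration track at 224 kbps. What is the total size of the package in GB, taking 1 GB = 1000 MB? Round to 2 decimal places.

13.26 GB

Audio total: 448 + 224 = 672 kbps = 0.672 Mbps.
tutorial video: 6.682 Mbps × 2580 s = 17239.6 Mb
sports highlight package: 18.252 Mbps × 960 s = 17521.9 Mb
lecture capture: 3.372 Mbps × 3060 s = 10318.3 Mb
animated explainer: 7.152 Mbps × 355 s = 2539.0 Mb
time-lapse clip: 37.972 Mbps × 613 s = 23276.8 Mb
TV episode: 12.742 Mbps × 2760 s = 35167.9 Mb
Total: 106063.5 Mb = 13257.9 MB.
= 13.26 GB.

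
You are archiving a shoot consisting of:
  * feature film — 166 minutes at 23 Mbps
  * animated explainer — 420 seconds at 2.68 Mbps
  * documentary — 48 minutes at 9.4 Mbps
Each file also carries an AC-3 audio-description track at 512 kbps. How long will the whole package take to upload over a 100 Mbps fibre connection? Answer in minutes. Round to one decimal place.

44.0 minutes

Audio: 512 kbps = 0.512 Mbps.
feature film: 23.512 Mbps × 9960 s = 234179.5 Mb
animated explainer: 3.192 Mbps × 420 s = 1340.6 Mb
documentary: 9.912 Mbps × 2880 s = 28546.6 Mb
Total: 264066.7 Mb = 33008.3 MB.
At 100 Mbps: 264066.7 / 100 = 2641 s ≈ 44 minutes.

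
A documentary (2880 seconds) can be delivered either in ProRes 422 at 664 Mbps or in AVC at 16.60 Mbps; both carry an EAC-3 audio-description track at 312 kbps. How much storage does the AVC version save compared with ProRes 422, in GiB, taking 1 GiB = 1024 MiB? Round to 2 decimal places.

217.06 GiB

Audio: 312 kbps = 0.312 Mbps.
ProRes 422: 664.312 Mbps × 2880 s = 1913218.6 Mb = 222.728 GiB.
AVC: 16.912 Mbps × 2880 s = 48706.6 Mb = 5.670 GiB.
Saving: 222.728 − 5.670 = 217.058 GiB.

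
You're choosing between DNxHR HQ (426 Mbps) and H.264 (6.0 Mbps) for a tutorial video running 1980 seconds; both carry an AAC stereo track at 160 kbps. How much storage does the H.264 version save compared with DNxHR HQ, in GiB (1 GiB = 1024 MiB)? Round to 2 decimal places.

96.81 GiB

Audio: 160 kbps = 0.160 Mbps.
DNxHR HQ: 426.160 Mbps × 1980 s = 843796.8 Mb = 98.231 GiB.
H.264: 6.160 Mbps × 1980 s = 12196.8 Mb = 1.420 GiB.
Saving: 98.231 − 1.420 = 96.811 GiB.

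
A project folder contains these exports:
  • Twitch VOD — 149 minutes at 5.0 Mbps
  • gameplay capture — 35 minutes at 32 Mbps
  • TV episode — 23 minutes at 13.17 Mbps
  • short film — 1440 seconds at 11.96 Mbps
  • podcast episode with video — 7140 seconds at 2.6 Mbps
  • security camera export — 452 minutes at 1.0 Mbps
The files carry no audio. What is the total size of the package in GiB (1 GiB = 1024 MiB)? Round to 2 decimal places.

22.47 GiB

Twitch VOD: 5.000 Mbps × 8940 s = 44700.0 Mb
gameplay capture: 32.000 Mbps × 2100 s = 67200.0 Mb
TV episode: 13.170 Mbps × 1380 s = 18174.6 Mb
short film: 11.960 Mbps × 1440 s = 17222.4 Mb
podcast episode with video: 2.600 Mbps × 7140 s = 18564.0 Mb
security camera export: 1.000 Mbps × 27120 s = 27120.0 Mb
Total: 192981.0 Mb = 24122.6 MB.
= 22.47 GiB.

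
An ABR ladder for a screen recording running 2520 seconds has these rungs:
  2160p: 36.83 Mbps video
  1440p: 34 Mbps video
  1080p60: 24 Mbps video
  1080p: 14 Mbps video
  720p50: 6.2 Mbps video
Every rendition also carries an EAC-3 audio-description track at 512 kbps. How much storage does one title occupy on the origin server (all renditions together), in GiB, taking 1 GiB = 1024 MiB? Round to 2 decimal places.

34.50 GiB

Audio: 512 kbps = 0.512 Mbps.
Sum of rendition bitrates: (36.83+0.512) + (34+0.512) + (24+0.512) + (14+0.512) + (6.2+0.512) = 117.590 Mbps.
× 2520 s = 296,327 Mb = 37,041 MB = 34.50 GiB.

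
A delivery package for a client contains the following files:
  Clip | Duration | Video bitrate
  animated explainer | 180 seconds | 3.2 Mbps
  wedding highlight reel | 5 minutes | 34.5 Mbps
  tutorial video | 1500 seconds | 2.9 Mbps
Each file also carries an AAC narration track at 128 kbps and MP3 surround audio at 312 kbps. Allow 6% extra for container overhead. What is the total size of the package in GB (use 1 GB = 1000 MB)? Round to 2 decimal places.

2.14 GB

Audio total: 128 + 312 = 440 kbps = 0.440 Mbps.
animated explainer: 3.640 Mbps × 180 s × 1.06 = 694.5 Mb
wedding highlight reel: 34.940 Mbps × 300 s × 1.06 = 11110.9 Mb
tutorial video: 3.340 Mbps × 1500 s × 1.06 = 5310.6 Mb
Total: 17116.0 Mb = 2139.5 MB.
= 2.140 GB.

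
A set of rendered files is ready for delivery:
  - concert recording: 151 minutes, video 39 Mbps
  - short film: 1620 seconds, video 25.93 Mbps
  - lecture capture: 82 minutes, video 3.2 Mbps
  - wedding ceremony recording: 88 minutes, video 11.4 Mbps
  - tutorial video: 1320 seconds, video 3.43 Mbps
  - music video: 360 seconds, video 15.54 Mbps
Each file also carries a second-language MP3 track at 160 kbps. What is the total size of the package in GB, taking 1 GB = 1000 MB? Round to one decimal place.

60.6 GB

Audio: 160 kbps = 0.160 Mbps.
concert recording: 39.160 Mbps × 9060 s = 354789.6 Mb
short film: 26.090 Mbps × 1620 s = 42265.8 Mb
lecture capture: 3.360 Mbps × 4920 s = 16531.2 Mb
wedding ceremony recording: 11.560 Mbps × 5280 s = 61036.8 Mb
tutorial video: 3.590 Mbps × 1320 s = 4738.8 Mb
music video: 15.700 Mbps × 360 s = 5652.0 Mb
Total: 485014.2 Mb = 60626.8 MB.
= 60.63 GB.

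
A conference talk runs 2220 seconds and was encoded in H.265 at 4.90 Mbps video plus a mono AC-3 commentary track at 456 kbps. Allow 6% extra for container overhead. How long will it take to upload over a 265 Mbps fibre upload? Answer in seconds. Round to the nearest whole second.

48 seconds

Audio: 456 kbps = 0.456 Mbps.
Total bitrate: 5.356 Mbps.
File: 5.356 Mbps × 2220 s = 11890.3 Mb.
With 6% container overhead: ×1.06. → 12603.7 Mb.
At 265 Mbps: 12603.7 / 265 = 47.6 s ≈ 47.6 seconds.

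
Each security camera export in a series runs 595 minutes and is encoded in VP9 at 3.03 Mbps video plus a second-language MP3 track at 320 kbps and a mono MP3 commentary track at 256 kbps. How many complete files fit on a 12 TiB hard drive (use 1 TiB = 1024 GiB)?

595 min = 35700 s
Audio total: 320 + 256 = 576 kbps = 0.576 Mbps.
Total bitrate: 3.606 Mbps.
Per item: 3.606 Mbps × 35700 s = 128,734 Mb = 16,092 MB.
Capacity: 12 TiB = 105,553,116 Mb; 819.93 items → 819 complete.

819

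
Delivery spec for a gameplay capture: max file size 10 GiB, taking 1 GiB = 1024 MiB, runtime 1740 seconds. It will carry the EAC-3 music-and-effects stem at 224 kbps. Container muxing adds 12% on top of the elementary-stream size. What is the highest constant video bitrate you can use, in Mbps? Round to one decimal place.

43.9 Mbps

Budget: 10 GiB = 85899.3 Mb.
Stream payload after overhead: 85899.3 / 1.12 = 76695.8 Mb.
Total bitrate budget: 76695.8 Mb / 1740 s = 44.078 Mbps.
Audio: 224 kbps = 0.224 Mbps.
Video: 44.078 − 0.224 = 43.854 Mbps.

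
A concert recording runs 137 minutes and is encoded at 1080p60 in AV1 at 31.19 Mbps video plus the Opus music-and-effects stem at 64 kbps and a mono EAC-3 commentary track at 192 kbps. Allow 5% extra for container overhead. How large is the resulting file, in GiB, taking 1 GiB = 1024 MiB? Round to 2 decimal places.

137 min = 8220 s
Audio total: 64 + 192 = 256 kbps = 0.256 Mbps.
Total bitrate: 31.19 + 0.256 = 31.446 Mbps.
Stream data: 31.446 Mbps × 8220 s = 258486.1 Mb.
With 5% container overhead: ×1.05.
271,410 Mb = 33,926,303,250 bytes ÷ 1,073,741,824 = 31.60 GiB.

31.60 GiB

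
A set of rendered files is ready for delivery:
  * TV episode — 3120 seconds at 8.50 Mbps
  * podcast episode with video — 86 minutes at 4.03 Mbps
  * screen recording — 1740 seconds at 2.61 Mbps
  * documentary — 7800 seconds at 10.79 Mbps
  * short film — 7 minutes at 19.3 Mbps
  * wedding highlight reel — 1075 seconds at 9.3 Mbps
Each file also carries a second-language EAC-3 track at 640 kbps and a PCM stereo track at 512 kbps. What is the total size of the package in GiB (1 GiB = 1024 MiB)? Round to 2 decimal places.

20.53 GiB

Audio total: 640 + 512 = 1152 kbps = 1.152 Mbps.
TV episode: 9.652 Mbps × 3120 s = 30114.2 Mb
podcast episode with video: 5.182 Mbps × 5160 s = 26739.1 Mb
screen recording: 3.762 Mbps × 1740 s = 6545.9 Mb
documentary: 11.942 Mbps × 7800 s = 93147.6 Mb
short film: 20.452 Mbps × 420 s = 8589.8 Mb
wedding highlight reel: 10.452 Mbps × 1075 s = 11235.9 Mb
Total: 176372.6 Mb = 22046.6 MB.
= 20.53 GiB.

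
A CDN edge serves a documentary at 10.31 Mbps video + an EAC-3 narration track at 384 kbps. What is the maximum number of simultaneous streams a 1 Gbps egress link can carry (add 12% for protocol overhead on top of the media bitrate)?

83

Audio: 384 kbps = 0.384 Mbps.
Per-viewer media rate: 10.694 Mbps.
On the wire with 12% overhead: 11.977 Mbps.
1 Gbps = 1,000 Mbps; 1,000 / 11.977 = 83.49 → 83 viewers.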